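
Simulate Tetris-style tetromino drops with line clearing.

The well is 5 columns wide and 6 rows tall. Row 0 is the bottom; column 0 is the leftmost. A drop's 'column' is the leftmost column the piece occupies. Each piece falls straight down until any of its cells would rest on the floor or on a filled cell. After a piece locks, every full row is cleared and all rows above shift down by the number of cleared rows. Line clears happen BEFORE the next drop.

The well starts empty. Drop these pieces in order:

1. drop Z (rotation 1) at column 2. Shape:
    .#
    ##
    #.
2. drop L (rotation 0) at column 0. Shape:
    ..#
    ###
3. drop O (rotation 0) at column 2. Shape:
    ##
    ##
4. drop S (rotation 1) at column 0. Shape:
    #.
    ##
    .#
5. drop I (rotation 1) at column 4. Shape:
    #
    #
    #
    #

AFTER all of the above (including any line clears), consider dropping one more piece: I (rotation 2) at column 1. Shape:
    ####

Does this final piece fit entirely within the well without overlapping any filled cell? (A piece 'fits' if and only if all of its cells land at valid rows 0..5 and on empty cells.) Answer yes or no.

Drop 1: Z rot1 at col 2 lands with bottom-row=0; cleared 0 line(s) (total 0); column heights now [0 0 2 3 0], max=3
Drop 2: L rot0 at col 0 lands with bottom-row=2; cleared 0 line(s) (total 0); column heights now [3 3 4 3 0], max=4
Drop 3: O rot0 at col 2 lands with bottom-row=4; cleared 0 line(s) (total 0); column heights now [3 3 6 6 0], max=6
Drop 4: S rot1 at col 0 lands with bottom-row=3; cleared 0 line(s) (total 0); column heights now [6 5 6 6 0], max=6
Drop 5: I rot1 at col 4 lands with bottom-row=0; cleared 1 line(s) (total 1); column heights now [5 4 5 5 3], max=5
Test piece I rot2 at col 1 (width 4): heights before test = [5 4 5 5 3]; fits = True

Answer: yes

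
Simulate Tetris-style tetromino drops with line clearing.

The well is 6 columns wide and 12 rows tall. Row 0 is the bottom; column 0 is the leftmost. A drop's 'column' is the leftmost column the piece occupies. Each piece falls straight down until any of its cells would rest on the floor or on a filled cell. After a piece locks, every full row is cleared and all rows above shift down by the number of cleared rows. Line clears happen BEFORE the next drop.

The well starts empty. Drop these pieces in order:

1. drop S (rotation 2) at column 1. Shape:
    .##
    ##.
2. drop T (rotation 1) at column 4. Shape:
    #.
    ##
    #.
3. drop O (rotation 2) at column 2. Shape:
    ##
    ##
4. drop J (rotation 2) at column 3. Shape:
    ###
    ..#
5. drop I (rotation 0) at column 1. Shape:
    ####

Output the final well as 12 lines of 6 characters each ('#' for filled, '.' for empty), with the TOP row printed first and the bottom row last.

Answer: ......
......
......
......
......
......
.####.
...###
..##.#
..###.
..####
.##.#.

Derivation:
Drop 1: S rot2 at col 1 lands with bottom-row=0; cleared 0 line(s) (total 0); column heights now [0 1 2 2 0 0], max=2
Drop 2: T rot1 at col 4 lands with bottom-row=0; cleared 0 line(s) (total 0); column heights now [0 1 2 2 3 2], max=3
Drop 3: O rot2 at col 2 lands with bottom-row=2; cleared 0 line(s) (total 0); column heights now [0 1 4 4 3 2], max=4
Drop 4: J rot2 at col 3 lands with bottom-row=3; cleared 0 line(s) (total 0); column heights now [0 1 4 5 5 5], max=5
Drop 5: I rot0 at col 1 lands with bottom-row=5; cleared 0 line(s) (total 0); column heights now [0 6 6 6 6 5], max=6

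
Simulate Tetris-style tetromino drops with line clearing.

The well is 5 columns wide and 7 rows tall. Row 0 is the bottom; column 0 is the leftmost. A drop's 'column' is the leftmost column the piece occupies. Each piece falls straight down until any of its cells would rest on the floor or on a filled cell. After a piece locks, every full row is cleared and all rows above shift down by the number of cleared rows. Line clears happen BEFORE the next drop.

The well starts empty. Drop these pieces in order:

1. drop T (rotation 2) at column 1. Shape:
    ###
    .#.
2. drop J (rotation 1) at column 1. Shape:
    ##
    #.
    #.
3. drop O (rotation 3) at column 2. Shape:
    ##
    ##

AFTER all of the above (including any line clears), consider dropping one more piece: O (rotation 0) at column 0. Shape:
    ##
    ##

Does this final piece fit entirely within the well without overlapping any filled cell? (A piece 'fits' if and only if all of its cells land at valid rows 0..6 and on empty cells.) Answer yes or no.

Drop 1: T rot2 at col 1 lands with bottom-row=0; cleared 0 line(s) (total 0); column heights now [0 2 2 2 0], max=2
Drop 2: J rot1 at col 1 lands with bottom-row=2; cleared 0 line(s) (total 0); column heights now [0 5 5 2 0], max=5
Drop 3: O rot3 at col 2 lands with bottom-row=5; cleared 0 line(s) (total 0); column heights now [0 5 7 7 0], max=7
Test piece O rot0 at col 0 (width 2): heights before test = [0 5 7 7 0]; fits = True

Answer: yes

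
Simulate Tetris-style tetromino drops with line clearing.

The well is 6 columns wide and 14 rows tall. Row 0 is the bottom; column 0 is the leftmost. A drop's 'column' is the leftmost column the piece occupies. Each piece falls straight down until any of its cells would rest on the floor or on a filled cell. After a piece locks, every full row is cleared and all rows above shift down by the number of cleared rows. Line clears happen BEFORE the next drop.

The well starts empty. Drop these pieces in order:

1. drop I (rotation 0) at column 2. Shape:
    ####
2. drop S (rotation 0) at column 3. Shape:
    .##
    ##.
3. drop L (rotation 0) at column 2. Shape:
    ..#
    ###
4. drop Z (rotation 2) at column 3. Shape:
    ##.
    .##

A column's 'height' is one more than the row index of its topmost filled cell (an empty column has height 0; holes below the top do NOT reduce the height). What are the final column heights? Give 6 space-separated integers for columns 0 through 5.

Drop 1: I rot0 at col 2 lands with bottom-row=0; cleared 0 line(s) (total 0); column heights now [0 0 1 1 1 1], max=1
Drop 2: S rot0 at col 3 lands with bottom-row=1; cleared 0 line(s) (total 0); column heights now [0 0 1 2 3 3], max=3
Drop 3: L rot0 at col 2 lands with bottom-row=3; cleared 0 line(s) (total 0); column heights now [0 0 4 4 5 3], max=5
Drop 4: Z rot2 at col 3 lands with bottom-row=5; cleared 0 line(s) (total 0); column heights now [0 0 4 7 7 6], max=7

Answer: 0 0 4 7 7 6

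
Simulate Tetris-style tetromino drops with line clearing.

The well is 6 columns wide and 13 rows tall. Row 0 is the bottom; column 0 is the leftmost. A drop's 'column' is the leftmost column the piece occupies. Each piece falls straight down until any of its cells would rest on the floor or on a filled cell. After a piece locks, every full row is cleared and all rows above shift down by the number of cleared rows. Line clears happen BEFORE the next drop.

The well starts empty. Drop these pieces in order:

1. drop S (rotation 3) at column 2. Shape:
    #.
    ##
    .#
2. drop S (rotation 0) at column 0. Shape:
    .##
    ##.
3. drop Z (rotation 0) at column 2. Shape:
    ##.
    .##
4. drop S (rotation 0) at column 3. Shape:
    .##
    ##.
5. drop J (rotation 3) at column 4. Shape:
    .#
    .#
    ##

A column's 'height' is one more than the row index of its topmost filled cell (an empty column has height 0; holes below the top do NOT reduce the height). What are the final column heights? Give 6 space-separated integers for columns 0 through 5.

Answer: 3 4 5 6 8 10

Derivation:
Drop 1: S rot3 at col 2 lands with bottom-row=0; cleared 0 line(s) (total 0); column heights now [0 0 3 2 0 0], max=3
Drop 2: S rot0 at col 0 lands with bottom-row=2; cleared 0 line(s) (total 0); column heights now [3 4 4 2 0 0], max=4
Drop 3: Z rot0 at col 2 lands with bottom-row=3; cleared 0 line(s) (total 0); column heights now [3 4 5 5 4 0], max=5
Drop 4: S rot0 at col 3 lands with bottom-row=5; cleared 0 line(s) (total 0); column heights now [3 4 5 6 7 7], max=7
Drop 5: J rot3 at col 4 lands with bottom-row=7; cleared 0 line(s) (total 0); column heights now [3 4 5 6 8 10], max=10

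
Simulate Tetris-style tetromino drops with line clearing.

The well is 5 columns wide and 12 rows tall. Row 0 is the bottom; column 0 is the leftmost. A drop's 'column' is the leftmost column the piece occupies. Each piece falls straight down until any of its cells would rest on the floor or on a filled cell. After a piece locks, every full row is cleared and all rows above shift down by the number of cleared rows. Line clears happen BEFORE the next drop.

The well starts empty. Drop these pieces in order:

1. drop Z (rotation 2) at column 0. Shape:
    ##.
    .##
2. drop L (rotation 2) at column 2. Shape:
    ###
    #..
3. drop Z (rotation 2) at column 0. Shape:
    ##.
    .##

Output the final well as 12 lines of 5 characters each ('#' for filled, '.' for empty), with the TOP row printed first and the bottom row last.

Answer: .....
.....
.....
.....
.....
.....
.....
##...
.##..
..###
###..
.##..

Derivation:
Drop 1: Z rot2 at col 0 lands with bottom-row=0; cleared 0 line(s) (total 0); column heights now [2 2 1 0 0], max=2
Drop 2: L rot2 at col 2 lands with bottom-row=1; cleared 0 line(s) (total 0); column heights now [2 2 3 3 3], max=3
Drop 3: Z rot2 at col 0 lands with bottom-row=3; cleared 0 line(s) (total 0); column heights now [5 5 4 3 3], max=5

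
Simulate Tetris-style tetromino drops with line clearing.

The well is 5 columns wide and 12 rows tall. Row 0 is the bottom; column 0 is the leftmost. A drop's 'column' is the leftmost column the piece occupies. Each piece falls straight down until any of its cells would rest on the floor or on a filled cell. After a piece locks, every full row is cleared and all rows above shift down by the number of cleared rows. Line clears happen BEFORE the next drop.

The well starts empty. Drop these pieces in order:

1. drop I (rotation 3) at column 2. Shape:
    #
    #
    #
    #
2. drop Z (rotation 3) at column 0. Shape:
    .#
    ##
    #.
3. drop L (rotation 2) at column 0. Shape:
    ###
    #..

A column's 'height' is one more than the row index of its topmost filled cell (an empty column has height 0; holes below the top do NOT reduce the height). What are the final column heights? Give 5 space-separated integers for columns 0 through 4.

Answer: 5 5 5 0 0

Derivation:
Drop 1: I rot3 at col 2 lands with bottom-row=0; cleared 0 line(s) (total 0); column heights now [0 0 4 0 0], max=4
Drop 2: Z rot3 at col 0 lands with bottom-row=0; cleared 0 line(s) (total 0); column heights now [2 3 4 0 0], max=4
Drop 3: L rot2 at col 0 lands with bottom-row=3; cleared 0 line(s) (total 0); column heights now [5 5 5 0 0], max=5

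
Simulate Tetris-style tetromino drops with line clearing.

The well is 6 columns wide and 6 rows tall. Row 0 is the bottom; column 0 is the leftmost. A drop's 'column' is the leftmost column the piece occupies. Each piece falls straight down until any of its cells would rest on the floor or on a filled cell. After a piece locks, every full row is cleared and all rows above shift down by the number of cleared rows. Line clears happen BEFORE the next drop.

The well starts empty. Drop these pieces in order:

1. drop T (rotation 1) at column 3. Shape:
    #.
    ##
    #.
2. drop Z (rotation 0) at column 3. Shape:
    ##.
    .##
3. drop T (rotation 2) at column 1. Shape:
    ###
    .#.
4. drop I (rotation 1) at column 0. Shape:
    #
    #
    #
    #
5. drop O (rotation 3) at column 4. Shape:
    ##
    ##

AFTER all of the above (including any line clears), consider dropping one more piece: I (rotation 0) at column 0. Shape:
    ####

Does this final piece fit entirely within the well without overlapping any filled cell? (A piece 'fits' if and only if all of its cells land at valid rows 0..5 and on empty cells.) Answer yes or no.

Answer: yes

Derivation:
Drop 1: T rot1 at col 3 lands with bottom-row=0; cleared 0 line(s) (total 0); column heights now [0 0 0 3 2 0], max=3
Drop 2: Z rot0 at col 3 lands with bottom-row=2; cleared 0 line(s) (total 0); column heights now [0 0 0 4 4 3], max=4
Drop 3: T rot2 at col 1 lands with bottom-row=3; cleared 0 line(s) (total 0); column heights now [0 5 5 5 4 3], max=5
Drop 4: I rot1 at col 0 lands with bottom-row=0; cleared 0 line(s) (total 0); column heights now [4 5 5 5 4 3], max=5
Drop 5: O rot3 at col 4 lands with bottom-row=4; cleared 0 line(s) (total 0); column heights now [4 5 5 5 6 6], max=6
Test piece I rot0 at col 0 (width 4): heights before test = [4 5 5 5 6 6]; fits = True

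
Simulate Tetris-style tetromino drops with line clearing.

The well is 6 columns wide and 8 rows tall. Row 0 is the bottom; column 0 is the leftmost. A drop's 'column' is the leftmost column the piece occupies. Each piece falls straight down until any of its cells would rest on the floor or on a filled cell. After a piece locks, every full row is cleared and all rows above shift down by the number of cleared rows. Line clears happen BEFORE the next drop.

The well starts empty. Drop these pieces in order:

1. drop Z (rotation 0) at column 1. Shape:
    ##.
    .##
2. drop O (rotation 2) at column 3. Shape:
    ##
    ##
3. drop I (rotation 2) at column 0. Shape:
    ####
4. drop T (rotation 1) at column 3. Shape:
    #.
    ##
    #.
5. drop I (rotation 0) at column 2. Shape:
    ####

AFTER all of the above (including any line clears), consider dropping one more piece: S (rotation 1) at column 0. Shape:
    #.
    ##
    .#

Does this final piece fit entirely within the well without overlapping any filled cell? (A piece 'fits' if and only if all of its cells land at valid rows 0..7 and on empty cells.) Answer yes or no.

Drop 1: Z rot0 at col 1 lands with bottom-row=0; cleared 0 line(s) (total 0); column heights now [0 2 2 1 0 0], max=2
Drop 2: O rot2 at col 3 lands with bottom-row=1; cleared 0 line(s) (total 0); column heights now [0 2 2 3 3 0], max=3
Drop 3: I rot2 at col 0 lands with bottom-row=3; cleared 0 line(s) (total 0); column heights now [4 4 4 4 3 0], max=4
Drop 4: T rot1 at col 3 lands with bottom-row=4; cleared 0 line(s) (total 0); column heights now [4 4 4 7 6 0], max=7
Drop 5: I rot0 at col 2 lands with bottom-row=7; cleared 0 line(s) (total 0); column heights now [4 4 8 8 8 8], max=8
Test piece S rot1 at col 0 (width 2): heights before test = [4 4 8 8 8 8]; fits = True

Answer: yes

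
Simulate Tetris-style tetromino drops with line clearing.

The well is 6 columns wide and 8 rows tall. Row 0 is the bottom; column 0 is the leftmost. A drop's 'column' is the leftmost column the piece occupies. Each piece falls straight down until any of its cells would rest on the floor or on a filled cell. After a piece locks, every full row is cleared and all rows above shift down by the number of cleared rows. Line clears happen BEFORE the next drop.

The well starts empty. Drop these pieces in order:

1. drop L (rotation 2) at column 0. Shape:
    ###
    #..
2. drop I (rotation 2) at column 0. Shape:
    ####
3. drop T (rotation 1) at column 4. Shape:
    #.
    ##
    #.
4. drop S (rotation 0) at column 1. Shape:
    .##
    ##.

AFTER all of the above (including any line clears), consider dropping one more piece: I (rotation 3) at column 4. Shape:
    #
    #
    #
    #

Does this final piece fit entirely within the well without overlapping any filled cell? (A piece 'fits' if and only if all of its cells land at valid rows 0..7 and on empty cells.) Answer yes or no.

Answer: yes

Derivation:
Drop 1: L rot2 at col 0 lands with bottom-row=0; cleared 0 line(s) (total 0); column heights now [2 2 2 0 0 0], max=2
Drop 2: I rot2 at col 0 lands with bottom-row=2; cleared 0 line(s) (total 0); column heights now [3 3 3 3 0 0], max=3
Drop 3: T rot1 at col 4 lands with bottom-row=0; cleared 0 line(s) (total 0); column heights now [3 3 3 3 3 2], max=3
Drop 4: S rot0 at col 1 lands with bottom-row=3; cleared 0 line(s) (total 0); column heights now [3 4 5 5 3 2], max=5
Test piece I rot3 at col 4 (width 1): heights before test = [3 4 5 5 3 2]; fits = True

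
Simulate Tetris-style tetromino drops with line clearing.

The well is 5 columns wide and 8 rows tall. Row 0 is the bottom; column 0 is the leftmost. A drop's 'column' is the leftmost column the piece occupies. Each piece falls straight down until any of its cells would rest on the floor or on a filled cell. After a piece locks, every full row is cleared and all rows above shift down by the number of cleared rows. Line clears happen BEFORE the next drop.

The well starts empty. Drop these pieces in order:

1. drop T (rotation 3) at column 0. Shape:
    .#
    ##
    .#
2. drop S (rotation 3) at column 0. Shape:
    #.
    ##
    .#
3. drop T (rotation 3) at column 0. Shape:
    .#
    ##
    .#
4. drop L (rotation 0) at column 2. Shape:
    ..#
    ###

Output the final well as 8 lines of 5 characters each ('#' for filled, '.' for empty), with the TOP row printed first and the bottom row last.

Drop 1: T rot3 at col 0 lands with bottom-row=0; cleared 0 line(s) (total 0); column heights now [2 3 0 0 0], max=3
Drop 2: S rot3 at col 0 lands with bottom-row=3; cleared 0 line(s) (total 0); column heights now [6 5 0 0 0], max=6
Drop 3: T rot3 at col 0 lands with bottom-row=5; cleared 0 line(s) (total 0); column heights now [7 8 0 0 0], max=8
Drop 4: L rot0 at col 2 lands with bottom-row=0; cleared 0 line(s) (total 0); column heights now [7 8 1 1 2], max=8

Answer: .#...
##...
##...
##...
.#...
.#...
##..#
.####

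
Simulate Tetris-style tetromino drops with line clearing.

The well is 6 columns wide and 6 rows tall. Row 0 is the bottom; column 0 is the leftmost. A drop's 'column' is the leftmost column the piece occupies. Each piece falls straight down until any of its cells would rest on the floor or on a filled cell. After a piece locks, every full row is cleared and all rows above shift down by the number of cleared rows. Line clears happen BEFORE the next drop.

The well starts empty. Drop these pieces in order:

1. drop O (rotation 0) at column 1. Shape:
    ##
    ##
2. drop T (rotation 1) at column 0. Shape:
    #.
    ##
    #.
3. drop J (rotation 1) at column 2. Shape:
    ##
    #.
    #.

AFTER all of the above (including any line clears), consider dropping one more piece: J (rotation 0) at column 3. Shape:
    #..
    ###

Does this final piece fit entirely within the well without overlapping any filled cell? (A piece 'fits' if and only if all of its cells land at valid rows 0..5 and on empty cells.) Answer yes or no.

Drop 1: O rot0 at col 1 lands with bottom-row=0; cleared 0 line(s) (total 0); column heights now [0 2 2 0 0 0], max=2
Drop 2: T rot1 at col 0 lands with bottom-row=1; cleared 0 line(s) (total 0); column heights now [4 3 2 0 0 0], max=4
Drop 3: J rot1 at col 2 lands with bottom-row=2; cleared 0 line(s) (total 0); column heights now [4 3 5 5 0 0], max=5
Test piece J rot0 at col 3 (width 3): heights before test = [4 3 5 5 0 0]; fits = False

Answer: no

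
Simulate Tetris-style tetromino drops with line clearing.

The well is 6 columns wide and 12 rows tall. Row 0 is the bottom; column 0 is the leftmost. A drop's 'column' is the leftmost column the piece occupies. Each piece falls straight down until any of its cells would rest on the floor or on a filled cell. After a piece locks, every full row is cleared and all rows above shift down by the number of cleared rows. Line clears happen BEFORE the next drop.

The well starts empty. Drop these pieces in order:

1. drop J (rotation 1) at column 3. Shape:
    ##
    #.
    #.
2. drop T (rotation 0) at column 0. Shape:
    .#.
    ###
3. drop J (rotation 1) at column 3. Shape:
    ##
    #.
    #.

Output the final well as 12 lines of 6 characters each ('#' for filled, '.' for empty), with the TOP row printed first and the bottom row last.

Drop 1: J rot1 at col 3 lands with bottom-row=0; cleared 0 line(s) (total 0); column heights now [0 0 0 3 3 0], max=3
Drop 2: T rot0 at col 0 lands with bottom-row=0; cleared 0 line(s) (total 0); column heights now [1 2 1 3 3 0], max=3
Drop 3: J rot1 at col 3 lands with bottom-row=3; cleared 0 line(s) (total 0); column heights now [1 2 1 6 6 0], max=6

Answer: ......
......
......
......
......
......
...##.
...#..
...#..
...##.
.#.#..
####..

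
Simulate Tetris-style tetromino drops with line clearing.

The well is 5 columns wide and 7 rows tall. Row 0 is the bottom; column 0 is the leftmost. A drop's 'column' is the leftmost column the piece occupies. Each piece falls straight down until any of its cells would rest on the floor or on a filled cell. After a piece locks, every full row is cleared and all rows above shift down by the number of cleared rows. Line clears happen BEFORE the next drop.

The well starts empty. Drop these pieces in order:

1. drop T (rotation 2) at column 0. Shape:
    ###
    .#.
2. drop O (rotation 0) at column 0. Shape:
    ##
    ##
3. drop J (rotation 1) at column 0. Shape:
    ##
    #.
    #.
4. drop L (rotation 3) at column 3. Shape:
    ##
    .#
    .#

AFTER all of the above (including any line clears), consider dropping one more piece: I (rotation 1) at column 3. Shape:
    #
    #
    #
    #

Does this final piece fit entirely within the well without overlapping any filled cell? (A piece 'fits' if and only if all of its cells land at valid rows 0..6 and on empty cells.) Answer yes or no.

Answer: yes

Derivation:
Drop 1: T rot2 at col 0 lands with bottom-row=0; cleared 0 line(s) (total 0); column heights now [2 2 2 0 0], max=2
Drop 2: O rot0 at col 0 lands with bottom-row=2; cleared 0 line(s) (total 0); column heights now [4 4 2 0 0], max=4
Drop 3: J rot1 at col 0 lands with bottom-row=4; cleared 0 line(s) (total 0); column heights now [7 7 2 0 0], max=7
Drop 4: L rot3 at col 3 lands with bottom-row=0; cleared 0 line(s) (total 0); column heights now [7 7 2 3 3], max=7
Test piece I rot1 at col 3 (width 1): heights before test = [7 7 2 3 3]; fits = True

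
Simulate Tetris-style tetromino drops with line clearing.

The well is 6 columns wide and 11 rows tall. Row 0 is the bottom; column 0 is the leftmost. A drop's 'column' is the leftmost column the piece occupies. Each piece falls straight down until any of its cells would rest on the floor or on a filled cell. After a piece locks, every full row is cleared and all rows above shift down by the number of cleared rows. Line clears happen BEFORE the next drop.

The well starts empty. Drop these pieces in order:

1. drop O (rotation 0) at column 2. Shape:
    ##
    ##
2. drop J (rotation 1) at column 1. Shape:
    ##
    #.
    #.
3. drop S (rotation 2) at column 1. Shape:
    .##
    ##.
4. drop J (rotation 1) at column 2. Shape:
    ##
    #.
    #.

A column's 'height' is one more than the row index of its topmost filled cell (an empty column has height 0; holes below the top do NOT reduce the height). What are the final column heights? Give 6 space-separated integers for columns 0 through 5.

Answer: 0 4 8 8 0 0

Derivation:
Drop 1: O rot0 at col 2 lands with bottom-row=0; cleared 0 line(s) (total 0); column heights now [0 0 2 2 0 0], max=2
Drop 2: J rot1 at col 1 lands with bottom-row=0; cleared 0 line(s) (total 0); column heights now [0 3 3 2 0 0], max=3
Drop 3: S rot2 at col 1 lands with bottom-row=3; cleared 0 line(s) (total 0); column heights now [0 4 5 5 0 0], max=5
Drop 4: J rot1 at col 2 lands with bottom-row=5; cleared 0 line(s) (total 0); column heights now [0 4 8 8 0 0], max=8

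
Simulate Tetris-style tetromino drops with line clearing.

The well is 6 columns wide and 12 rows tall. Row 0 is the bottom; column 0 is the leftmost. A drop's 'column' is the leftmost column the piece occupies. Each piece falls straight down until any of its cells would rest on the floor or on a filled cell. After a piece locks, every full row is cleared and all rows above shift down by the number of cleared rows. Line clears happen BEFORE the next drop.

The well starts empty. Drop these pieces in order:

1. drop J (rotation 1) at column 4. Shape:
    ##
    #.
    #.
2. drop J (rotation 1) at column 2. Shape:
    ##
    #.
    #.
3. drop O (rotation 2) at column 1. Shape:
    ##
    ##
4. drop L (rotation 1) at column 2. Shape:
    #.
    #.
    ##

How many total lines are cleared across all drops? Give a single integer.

Drop 1: J rot1 at col 4 lands with bottom-row=0; cleared 0 line(s) (total 0); column heights now [0 0 0 0 3 3], max=3
Drop 2: J rot1 at col 2 lands with bottom-row=0; cleared 0 line(s) (total 0); column heights now [0 0 3 3 3 3], max=3
Drop 3: O rot2 at col 1 lands with bottom-row=3; cleared 0 line(s) (total 0); column heights now [0 5 5 3 3 3], max=5
Drop 4: L rot1 at col 2 lands with bottom-row=5; cleared 0 line(s) (total 0); column heights now [0 5 8 6 3 3], max=8

Answer: 0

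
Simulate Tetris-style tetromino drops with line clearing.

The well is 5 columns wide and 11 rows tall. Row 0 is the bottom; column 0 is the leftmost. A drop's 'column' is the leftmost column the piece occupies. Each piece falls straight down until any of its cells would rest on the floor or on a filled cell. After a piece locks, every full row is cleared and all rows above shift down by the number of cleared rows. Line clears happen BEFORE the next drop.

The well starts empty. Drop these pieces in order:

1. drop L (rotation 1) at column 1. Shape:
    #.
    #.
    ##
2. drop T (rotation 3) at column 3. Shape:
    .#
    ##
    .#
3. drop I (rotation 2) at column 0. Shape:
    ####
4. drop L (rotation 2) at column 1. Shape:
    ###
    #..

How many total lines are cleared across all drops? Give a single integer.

Drop 1: L rot1 at col 1 lands with bottom-row=0; cleared 0 line(s) (total 0); column heights now [0 3 1 0 0], max=3
Drop 2: T rot3 at col 3 lands with bottom-row=0; cleared 0 line(s) (total 0); column heights now [0 3 1 2 3], max=3
Drop 3: I rot2 at col 0 lands with bottom-row=3; cleared 0 line(s) (total 0); column heights now [4 4 4 4 3], max=4
Drop 4: L rot2 at col 1 lands with bottom-row=4; cleared 0 line(s) (total 0); column heights now [4 6 6 6 3], max=6

Answer: 0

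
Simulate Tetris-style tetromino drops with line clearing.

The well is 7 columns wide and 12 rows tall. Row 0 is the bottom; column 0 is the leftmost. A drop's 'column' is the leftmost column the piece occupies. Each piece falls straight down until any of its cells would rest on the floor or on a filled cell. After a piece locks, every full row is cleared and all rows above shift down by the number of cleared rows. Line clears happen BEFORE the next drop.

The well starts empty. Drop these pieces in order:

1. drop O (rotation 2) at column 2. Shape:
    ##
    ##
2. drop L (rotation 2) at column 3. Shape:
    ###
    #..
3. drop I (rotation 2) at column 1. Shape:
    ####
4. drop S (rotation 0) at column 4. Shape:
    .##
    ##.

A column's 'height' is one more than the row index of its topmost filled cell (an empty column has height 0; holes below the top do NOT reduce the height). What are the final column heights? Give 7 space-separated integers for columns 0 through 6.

Answer: 0 5 5 5 6 7 7

Derivation:
Drop 1: O rot2 at col 2 lands with bottom-row=0; cleared 0 line(s) (total 0); column heights now [0 0 2 2 0 0 0], max=2
Drop 2: L rot2 at col 3 lands with bottom-row=2; cleared 0 line(s) (total 0); column heights now [0 0 2 4 4 4 0], max=4
Drop 3: I rot2 at col 1 lands with bottom-row=4; cleared 0 line(s) (total 0); column heights now [0 5 5 5 5 4 0], max=5
Drop 4: S rot0 at col 4 lands with bottom-row=5; cleared 0 line(s) (total 0); column heights now [0 5 5 5 6 7 7], max=7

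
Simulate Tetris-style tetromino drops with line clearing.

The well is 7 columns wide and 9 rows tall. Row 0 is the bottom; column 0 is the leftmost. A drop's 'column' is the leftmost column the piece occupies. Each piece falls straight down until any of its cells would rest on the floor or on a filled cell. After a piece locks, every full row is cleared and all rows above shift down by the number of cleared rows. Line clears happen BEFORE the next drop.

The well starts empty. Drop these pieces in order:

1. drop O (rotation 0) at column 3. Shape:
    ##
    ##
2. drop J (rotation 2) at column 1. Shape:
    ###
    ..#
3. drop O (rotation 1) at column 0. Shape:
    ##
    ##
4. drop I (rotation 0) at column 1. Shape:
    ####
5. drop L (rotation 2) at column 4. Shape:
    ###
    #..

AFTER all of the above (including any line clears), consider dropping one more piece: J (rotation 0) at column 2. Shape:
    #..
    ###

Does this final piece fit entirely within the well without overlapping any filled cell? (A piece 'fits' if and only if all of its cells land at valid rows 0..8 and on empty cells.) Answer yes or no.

Answer: no

Derivation:
Drop 1: O rot0 at col 3 lands with bottom-row=0; cleared 0 line(s) (total 0); column heights now [0 0 0 2 2 0 0], max=2
Drop 2: J rot2 at col 1 lands with bottom-row=2; cleared 0 line(s) (total 0); column heights now [0 4 4 4 2 0 0], max=4
Drop 3: O rot1 at col 0 lands with bottom-row=4; cleared 0 line(s) (total 0); column heights now [6 6 4 4 2 0 0], max=6
Drop 4: I rot0 at col 1 lands with bottom-row=6; cleared 0 line(s) (total 0); column heights now [6 7 7 7 7 0 0], max=7
Drop 5: L rot2 at col 4 lands with bottom-row=7; cleared 0 line(s) (total 0); column heights now [6 7 7 7 9 9 9], max=9
Test piece J rot0 at col 2 (width 3): heights before test = [6 7 7 7 9 9 9]; fits = False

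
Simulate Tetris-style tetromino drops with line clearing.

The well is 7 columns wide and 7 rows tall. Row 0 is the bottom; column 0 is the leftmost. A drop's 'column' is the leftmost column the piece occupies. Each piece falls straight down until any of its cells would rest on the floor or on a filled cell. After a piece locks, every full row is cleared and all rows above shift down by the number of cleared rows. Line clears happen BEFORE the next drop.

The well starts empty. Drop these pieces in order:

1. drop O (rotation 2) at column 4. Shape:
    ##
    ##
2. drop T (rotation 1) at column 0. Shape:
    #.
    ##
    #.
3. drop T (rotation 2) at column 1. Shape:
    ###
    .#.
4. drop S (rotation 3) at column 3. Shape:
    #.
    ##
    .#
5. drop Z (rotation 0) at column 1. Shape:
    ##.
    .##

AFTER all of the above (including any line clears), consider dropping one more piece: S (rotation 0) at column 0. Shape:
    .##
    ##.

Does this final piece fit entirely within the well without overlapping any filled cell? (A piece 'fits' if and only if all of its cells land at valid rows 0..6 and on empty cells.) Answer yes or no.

Drop 1: O rot2 at col 4 lands with bottom-row=0; cleared 0 line(s) (total 0); column heights now [0 0 0 0 2 2 0], max=2
Drop 2: T rot1 at col 0 lands with bottom-row=0; cleared 0 line(s) (total 0); column heights now [3 2 0 0 2 2 0], max=3
Drop 3: T rot2 at col 1 lands with bottom-row=1; cleared 0 line(s) (total 0); column heights now [3 3 3 3 2 2 0], max=3
Drop 4: S rot3 at col 3 lands with bottom-row=2; cleared 0 line(s) (total 0); column heights now [3 3 3 5 4 2 0], max=5
Drop 5: Z rot0 at col 1 lands with bottom-row=5; cleared 0 line(s) (total 0); column heights now [3 7 7 6 4 2 0], max=7
Test piece S rot0 at col 0 (width 3): heights before test = [3 7 7 6 4 2 0]; fits = False

Answer: no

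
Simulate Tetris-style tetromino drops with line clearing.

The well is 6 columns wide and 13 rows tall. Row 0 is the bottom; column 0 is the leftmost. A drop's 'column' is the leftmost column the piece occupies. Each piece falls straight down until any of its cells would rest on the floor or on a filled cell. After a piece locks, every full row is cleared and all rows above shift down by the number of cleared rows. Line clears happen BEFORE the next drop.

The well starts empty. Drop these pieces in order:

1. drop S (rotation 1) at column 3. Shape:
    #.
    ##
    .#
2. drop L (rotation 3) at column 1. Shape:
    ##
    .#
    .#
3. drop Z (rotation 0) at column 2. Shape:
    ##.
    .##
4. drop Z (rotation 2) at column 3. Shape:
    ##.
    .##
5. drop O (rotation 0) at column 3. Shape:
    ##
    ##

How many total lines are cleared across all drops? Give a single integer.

Drop 1: S rot1 at col 3 lands with bottom-row=0; cleared 0 line(s) (total 0); column heights now [0 0 0 3 2 0], max=3
Drop 2: L rot3 at col 1 lands with bottom-row=0; cleared 0 line(s) (total 0); column heights now [0 3 3 3 2 0], max=3
Drop 3: Z rot0 at col 2 lands with bottom-row=3; cleared 0 line(s) (total 0); column heights now [0 3 5 5 4 0], max=5
Drop 4: Z rot2 at col 3 lands with bottom-row=4; cleared 0 line(s) (total 0); column heights now [0 3 5 6 6 5], max=6
Drop 5: O rot0 at col 3 lands with bottom-row=6; cleared 0 line(s) (total 0); column heights now [0 3 5 8 8 5], max=8

Answer: 0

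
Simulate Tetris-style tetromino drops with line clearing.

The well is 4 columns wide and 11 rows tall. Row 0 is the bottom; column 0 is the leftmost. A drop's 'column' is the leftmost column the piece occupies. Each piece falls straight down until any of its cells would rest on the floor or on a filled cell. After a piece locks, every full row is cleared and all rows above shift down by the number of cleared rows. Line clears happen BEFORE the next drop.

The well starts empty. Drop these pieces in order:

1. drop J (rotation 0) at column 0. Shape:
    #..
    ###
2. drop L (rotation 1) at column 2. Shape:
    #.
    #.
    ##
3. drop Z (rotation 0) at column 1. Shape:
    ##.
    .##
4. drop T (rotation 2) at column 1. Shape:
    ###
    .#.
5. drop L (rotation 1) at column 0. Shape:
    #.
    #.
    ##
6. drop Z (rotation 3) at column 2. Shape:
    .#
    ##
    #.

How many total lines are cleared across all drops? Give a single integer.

Drop 1: J rot0 at col 0 lands with bottom-row=0; cleared 0 line(s) (total 0); column heights now [2 1 1 0], max=2
Drop 2: L rot1 at col 2 lands with bottom-row=1; cleared 0 line(s) (total 0); column heights now [2 1 4 2], max=4
Drop 3: Z rot0 at col 1 lands with bottom-row=4; cleared 0 line(s) (total 0); column heights now [2 6 6 5], max=6
Drop 4: T rot2 at col 1 lands with bottom-row=6; cleared 0 line(s) (total 0); column heights now [2 8 8 8], max=8
Drop 5: L rot1 at col 0 lands with bottom-row=8; cleared 0 line(s) (total 0); column heights now [11 9 8 8], max=11
Drop 6: Z rot3 at col 2 lands with bottom-row=8; cleared 0 line(s) (total 0); column heights now [11 9 10 11], max=11

Answer: 0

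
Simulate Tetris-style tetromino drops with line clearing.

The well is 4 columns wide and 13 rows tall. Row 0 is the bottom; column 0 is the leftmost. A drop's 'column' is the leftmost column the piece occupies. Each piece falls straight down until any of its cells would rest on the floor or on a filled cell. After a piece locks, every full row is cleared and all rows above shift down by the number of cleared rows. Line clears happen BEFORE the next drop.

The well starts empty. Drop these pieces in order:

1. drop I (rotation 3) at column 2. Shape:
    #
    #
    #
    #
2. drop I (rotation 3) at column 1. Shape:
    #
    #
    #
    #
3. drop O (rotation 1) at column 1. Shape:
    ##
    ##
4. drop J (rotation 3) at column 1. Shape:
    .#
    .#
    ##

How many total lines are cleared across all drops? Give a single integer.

Answer: 0

Derivation:
Drop 1: I rot3 at col 2 lands with bottom-row=0; cleared 0 line(s) (total 0); column heights now [0 0 4 0], max=4
Drop 2: I rot3 at col 1 lands with bottom-row=0; cleared 0 line(s) (total 0); column heights now [0 4 4 0], max=4
Drop 3: O rot1 at col 1 lands with bottom-row=4; cleared 0 line(s) (total 0); column heights now [0 6 6 0], max=6
Drop 4: J rot3 at col 1 lands with bottom-row=6; cleared 0 line(s) (total 0); column heights now [0 7 9 0], max=9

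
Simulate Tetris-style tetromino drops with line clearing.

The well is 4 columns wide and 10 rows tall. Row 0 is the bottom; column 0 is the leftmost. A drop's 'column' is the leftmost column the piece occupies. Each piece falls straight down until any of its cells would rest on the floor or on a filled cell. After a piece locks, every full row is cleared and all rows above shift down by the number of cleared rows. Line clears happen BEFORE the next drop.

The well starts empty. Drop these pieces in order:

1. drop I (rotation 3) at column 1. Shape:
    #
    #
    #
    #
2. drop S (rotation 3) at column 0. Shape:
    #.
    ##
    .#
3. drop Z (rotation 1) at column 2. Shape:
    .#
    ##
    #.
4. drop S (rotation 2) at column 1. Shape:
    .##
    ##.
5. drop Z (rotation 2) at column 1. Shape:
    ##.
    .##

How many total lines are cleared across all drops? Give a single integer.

Drop 1: I rot3 at col 1 lands with bottom-row=0; cleared 0 line(s) (total 0); column heights now [0 4 0 0], max=4
Drop 2: S rot3 at col 0 lands with bottom-row=4; cleared 0 line(s) (total 0); column heights now [7 6 0 0], max=7
Drop 3: Z rot1 at col 2 lands with bottom-row=0; cleared 0 line(s) (total 0); column heights now [7 6 2 3], max=7
Drop 4: S rot2 at col 1 lands with bottom-row=6; cleared 0 line(s) (total 0); column heights now [7 7 8 8], max=8
Drop 5: Z rot2 at col 1 lands with bottom-row=8; cleared 0 line(s) (total 0); column heights now [7 10 10 9], max=10

Answer: 0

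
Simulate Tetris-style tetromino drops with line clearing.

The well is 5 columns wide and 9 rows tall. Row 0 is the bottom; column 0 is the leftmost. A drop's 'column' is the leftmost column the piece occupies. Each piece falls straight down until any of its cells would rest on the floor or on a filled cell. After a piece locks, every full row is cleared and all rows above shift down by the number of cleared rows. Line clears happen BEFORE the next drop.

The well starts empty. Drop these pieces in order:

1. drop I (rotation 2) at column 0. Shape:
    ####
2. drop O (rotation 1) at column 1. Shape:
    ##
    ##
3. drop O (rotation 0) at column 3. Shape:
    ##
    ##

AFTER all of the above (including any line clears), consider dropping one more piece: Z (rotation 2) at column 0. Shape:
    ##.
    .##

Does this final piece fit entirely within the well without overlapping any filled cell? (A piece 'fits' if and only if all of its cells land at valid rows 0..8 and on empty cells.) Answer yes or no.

Answer: yes

Derivation:
Drop 1: I rot2 at col 0 lands with bottom-row=0; cleared 0 line(s) (total 0); column heights now [1 1 1 1 0], max=1
Drop 2: O rot1 at col 1 lands with bottom-row=1; cleared 0 line(s) (total 0); column heights now [1 3 3 1 0], max=3
Drop 3: O rot0 at col 3 lands with bottom-row=1; cleared 0 line(s) (total 0); column heights now [1 3 3 3 3], max=3
Test piece Z rot2 at col 0 (width 3): heights before test = [1 3 3 3 3]; fits = True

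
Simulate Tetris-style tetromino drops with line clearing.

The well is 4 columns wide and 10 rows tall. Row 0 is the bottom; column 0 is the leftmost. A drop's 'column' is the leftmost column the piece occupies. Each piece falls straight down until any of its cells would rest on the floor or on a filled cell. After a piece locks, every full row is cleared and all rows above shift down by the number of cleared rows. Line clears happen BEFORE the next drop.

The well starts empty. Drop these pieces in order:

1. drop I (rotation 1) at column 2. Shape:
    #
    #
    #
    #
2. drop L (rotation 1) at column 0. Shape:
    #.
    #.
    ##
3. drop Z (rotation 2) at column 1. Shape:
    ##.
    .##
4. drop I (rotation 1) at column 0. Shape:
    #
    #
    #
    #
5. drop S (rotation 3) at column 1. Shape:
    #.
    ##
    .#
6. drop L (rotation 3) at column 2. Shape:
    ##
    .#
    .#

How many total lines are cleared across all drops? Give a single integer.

Answer: 0

Derivation:
Drop 1: I rot1 at col 2 lands with bottom-row=0; cleared 0 line(s) (total 0); column heights now [0 0 4 0], max=4
Drop 2: L rot1 at col 0 lands with bottom-row=0; cleared 0 line(s) (total 0); column heights now [3 1 4 0], max=4
Drop 3: Z rot2 at col 1 lands with bottom-row=4; cleared 0 line(s) (total 0); column heights now [3 6 6 5], max=6
Drop 4: I rot1 at col 0 lands with bottom-row=3; cleared 0 line(s) (total 0); column heights now [7 6 6 5], max=7
Drop 5: S rot3 at col 1 lands with bottom-row=6; cleared 0 line(s) (total 0); column heights now [7 9 8 5], max=9
Drop 6: L rot3 at col 2 lands with bottom-row=6; cleared 0 line(s) (total 0); column heights now [7 9 9 9], max=9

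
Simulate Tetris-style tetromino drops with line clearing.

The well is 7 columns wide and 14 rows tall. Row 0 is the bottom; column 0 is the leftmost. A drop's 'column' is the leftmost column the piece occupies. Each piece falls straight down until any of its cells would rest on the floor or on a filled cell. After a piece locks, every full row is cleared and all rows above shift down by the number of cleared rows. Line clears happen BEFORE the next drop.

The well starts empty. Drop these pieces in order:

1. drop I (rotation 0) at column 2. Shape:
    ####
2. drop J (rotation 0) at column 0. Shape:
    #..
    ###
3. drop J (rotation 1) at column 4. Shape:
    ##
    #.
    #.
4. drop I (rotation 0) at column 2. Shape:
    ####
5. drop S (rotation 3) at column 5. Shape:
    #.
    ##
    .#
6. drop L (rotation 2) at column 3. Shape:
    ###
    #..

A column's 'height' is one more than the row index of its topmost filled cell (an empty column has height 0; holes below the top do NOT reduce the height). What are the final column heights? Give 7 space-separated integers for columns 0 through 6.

Drop 1: I rot0 at col 2 lands with bottom-row=0; cleared 0 line(s) (total 0); column heights now [0 0 1 1 1 1 0], max=1
Drop 2: J rot0 at col 0 lands with bottom-row=1; cleared 0 line(s) (total 0); column heights now [3 2 2 1 1 1 0], max=3
Drop 3: J rot1 at col 4 lands with bottom-row=1; cleared 0 line(s) (total 0); column heights now [3 2 2 1 4 4 0], max=4
Drop 4: I rot0 at col 2 lands with bottom-row=4; cleared 0 line(s) (total 0); column heights now [3 2 5 5 5 5 0], max=5
Drop 5: S rot3 at col 5 lands with bottom-row=4; cleared 0 line(s) (total 0); column heights now [3 2 5 5 5 7 6], max=7
Drop 6: L rot2 at col 3 lands with bottom-row=6; cleared 0 line(s) (total 0); column heights now [3 2 5 8 8 8 6], max=8

Answer: 3 2 5 8 8 8 6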